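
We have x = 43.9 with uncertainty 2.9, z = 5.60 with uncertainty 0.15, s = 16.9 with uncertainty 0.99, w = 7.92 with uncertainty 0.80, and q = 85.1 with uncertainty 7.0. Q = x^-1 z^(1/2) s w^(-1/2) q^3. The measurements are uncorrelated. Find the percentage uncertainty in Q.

Products/powers → add relative errors in quadrature, weighted by exponent:
  (-1·δx/x)² = (-1×0.0661)² = 0.00436;  (½·δz/z)² = (0.5×0.0268)² = 0.000179;  (1·δs/s)² = (1×0.0586)² = 0.00343;  (−½·δw/w)² = (-0.5×0.101)² = 0.00255;  (3·δq/q)² = (3×0.0823)² = 0.0609
δQ/Q = √(0.0714) = 0.267

26.7%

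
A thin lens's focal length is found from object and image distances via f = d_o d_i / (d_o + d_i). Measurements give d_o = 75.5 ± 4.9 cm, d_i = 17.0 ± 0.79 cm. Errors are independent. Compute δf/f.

∂f/∂d_o = (d_i/(d_o+d_i))² = 0.0338;  ∂f/∂d_i = (d_o/(d_o+d_i))² = 0.666
δf = √((∂f/∂d_o · δd_o)² + (∂f/∂d_i · δd_i)²) = √(0.0274 + 0.277) = 0.552 cm
f = 13.9 cm, so δf/f = 0.552/13.9 = 0.0398.

0.0398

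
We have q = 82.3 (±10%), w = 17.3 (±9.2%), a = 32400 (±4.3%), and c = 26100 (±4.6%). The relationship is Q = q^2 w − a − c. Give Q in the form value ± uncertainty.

Let p = q^2·w = 1.17e+05. δp/p = √((2·δq/q)² + (1·δw/w)²) = √(0.0400 + 0.00846) = 0.220, so δp = 25800.
Q = p − a − c: δQ = √(δp² + δa² + δc²) = √(6.65e+08 + 1.94e+06 + 1.44e+06) = 25900
Q = 58700.

58700 ± 25900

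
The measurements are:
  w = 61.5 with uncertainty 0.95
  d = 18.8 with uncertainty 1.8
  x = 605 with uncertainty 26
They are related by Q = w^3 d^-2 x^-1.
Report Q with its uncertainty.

Each factor contributes (exponent × relative error)² to (δQ/Q)²:
  (3·δw/w)² = (3×0.0154)² = 0.00215;  (-2·δd/d)² = (-2×0.0957)² = 0.0367;  (-1·δx/x)² = (-1×0.0430)² = 0.00185
δQ/Q = √(0.0407) = 0.202
Q = 1.09, so δQ = 0.202 × 1.09 = 0.219.

1.09 ± 0.219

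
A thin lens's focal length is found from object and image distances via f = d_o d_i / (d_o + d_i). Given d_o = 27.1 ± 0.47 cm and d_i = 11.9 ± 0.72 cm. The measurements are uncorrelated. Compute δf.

∂f/∂d_o = (d_i/(d_o+d_i))² = 0.0931;  ∂f/∂d_i = (d_o/(d_o+d_i))² = 0.483
δf = √((∂f/∂d_o · δd_o)² + (∂f/∂d_i · δd_i)²) = √(0.00191 + 0.121) = 0.350 cm

0.350 cm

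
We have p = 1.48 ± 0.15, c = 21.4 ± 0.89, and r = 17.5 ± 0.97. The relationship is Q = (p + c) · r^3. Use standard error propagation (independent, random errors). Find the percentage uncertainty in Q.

17.1%

Let u = p + c = 22.9. δu = √(δp² + δc²) = √(0.0225 + 0.792) = 0.903, so δu/u = 0.0394.
Q is then a monomial in u, r:
δQ/Q = √((δu/u)² + (3·δr/r)²) = √(0.00156 + 0.0277) = 0.171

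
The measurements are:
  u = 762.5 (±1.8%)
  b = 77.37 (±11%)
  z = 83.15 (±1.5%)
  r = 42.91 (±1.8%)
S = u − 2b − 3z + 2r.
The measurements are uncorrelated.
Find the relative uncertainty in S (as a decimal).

Sums and differences: (δS)² = Σ (cᵢ δxᵢ)².
  (δu)² = 188;  (2·δb)² = 290;  (3·δz)² = 14.0;  (2·δr)² = 2.39
δS = √(494) = 22.2
S = 444.1, so δS/S = 22.2/444.1 = 0.0501.

0.0501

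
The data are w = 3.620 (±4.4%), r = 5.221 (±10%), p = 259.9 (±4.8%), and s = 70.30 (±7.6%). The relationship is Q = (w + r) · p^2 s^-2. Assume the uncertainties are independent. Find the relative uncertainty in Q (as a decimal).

Let u = w + r = 8.841. δu = √(δw² + δr²) = √(0.0254 + 0.273) = 0.546, so δu/u = 0.0617.
Q is then a monomial in u, p, s:
δQ/Q = √((δu/u)² + (2·δp/p)² + (-2·δs/s)²) = √(0.00381 + 0.00922 + 0.0231) = 0.190

0.190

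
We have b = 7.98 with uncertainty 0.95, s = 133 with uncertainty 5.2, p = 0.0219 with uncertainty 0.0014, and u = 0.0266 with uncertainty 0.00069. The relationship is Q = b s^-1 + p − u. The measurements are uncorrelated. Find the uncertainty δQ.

0.00768

Let w = b·s^-1 = 0.0600. δw/w = √((1·δb/b)² + (-1·δs/s)²) = √(0.0142 + 0.00153) = 0.125, so δw = 0.00752.
Q = w + p − u: δQ = √(δw² + δp² + δu²) = √(5.65e-05 + 1.96e-06 + 4.76e-07) = 0.00768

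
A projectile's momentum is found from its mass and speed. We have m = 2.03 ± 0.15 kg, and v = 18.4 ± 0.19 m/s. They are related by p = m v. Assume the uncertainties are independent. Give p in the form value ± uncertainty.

p is a product of powers, so relative uncertainties combine in quadrature:
  (1·δm/m)² = (1×0.0739)² = 0.00546;  (1·δv/v)² = (1×0.0103)² = 0.000107
δp/p = √(0.00557) = 0.0746
p = 37.4 kg·m/s, so δp = 0.0746 × 37.4 = 2.79 kg·m/s.

37.4 ± 2.79 kg·m/s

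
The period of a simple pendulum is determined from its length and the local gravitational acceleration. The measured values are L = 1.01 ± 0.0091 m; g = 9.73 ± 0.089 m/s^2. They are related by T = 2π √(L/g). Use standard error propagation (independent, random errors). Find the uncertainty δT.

0.0130 s

Products/powers → add relative errors in quadrature, weighted by exponent:
  (½·δL/L)² = (0.5×0.00901)² = 2.03e-05;  (−½·δg/g)² = (-0.5×0.00915)² = 2.09e-05
δT/T = √(4.12e-05) = 0.00642
T = 2.02 s, so δT = 0.00642 × 2.02 = 0.0130 s.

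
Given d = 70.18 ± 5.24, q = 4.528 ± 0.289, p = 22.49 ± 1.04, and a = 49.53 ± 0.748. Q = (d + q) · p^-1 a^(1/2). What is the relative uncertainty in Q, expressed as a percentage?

Let u = d + q = 74.71. δu = √(δd² + δq²) = √(27.5 + 0.0835) = 5.25, so δu/u = 0.0702.
Q is then a monomial in u, p, a:
δQ/Q = √((δu/u)² + (-1·δp/p)² + (½·δa/a)²) = √(0.00493 + 0.00214 + 5.7e-05) = 0.0844

8.44%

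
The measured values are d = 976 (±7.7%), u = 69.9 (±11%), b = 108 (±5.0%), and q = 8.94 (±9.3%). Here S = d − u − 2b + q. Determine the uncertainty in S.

Each term contributes (cᵢ δxᵢ)² to (δS)²:
  (δd)² = 5650;  (δu)² = 59.1;  (2·δb)² = 117;  (δq)² = 0.691
δS = √(5820) = 76.3

76.3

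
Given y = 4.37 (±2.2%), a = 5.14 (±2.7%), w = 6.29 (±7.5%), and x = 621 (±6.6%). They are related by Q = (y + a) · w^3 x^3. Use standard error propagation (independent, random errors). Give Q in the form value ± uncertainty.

(5.67 ± 1.70) × 10^11

Let u = y + a = 9.51. δu = √(δy² + δa²) = √(0.00924 + 0.0193) = 0.169, so δu/u = 0.0178.
Q is then a monomial in u, w, x:
δQ/Q = √((δu/u)² + (3·δw/w)² + (3·δx/x)²) = √(0.000315 + 0.0506 + 0.0392) = 0.300
Q = 5.67e+11, so δQ = 0.300 × 5.67e+11 = 1.7e+11.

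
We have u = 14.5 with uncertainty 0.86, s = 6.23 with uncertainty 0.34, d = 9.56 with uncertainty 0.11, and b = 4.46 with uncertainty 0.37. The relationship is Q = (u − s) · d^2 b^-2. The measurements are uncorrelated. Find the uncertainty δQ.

Let w = u − s = 8.27. δw = √(δu² + δs²) = √(0.740 + 0.116) = 0.925, so δw/w = 0.112.
Q is then a monomial in w, d, b:
δQ/Q = √((δw/w)² + (2·δd/d)² + (-2·δb/b)²) = √(0.0125 + 0.000530 + 0.0275) = 0.201
Q = 38.0, so δQ = 0.201 × 38.0 = 7.65.

7.65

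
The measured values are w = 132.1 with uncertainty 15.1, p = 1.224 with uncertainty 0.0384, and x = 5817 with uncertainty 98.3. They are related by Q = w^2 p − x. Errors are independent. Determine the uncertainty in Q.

4930

Let h = w^2·p = 21360. δh/h = √((2·δw/w)² + (1·δp/p)²) = √(0.0523 + 0.000984) = 0.231, so δh = 4930.
Q = h − x: δQ = √(δh² + δx²) = √(2.43e+07 + 9660) = 4930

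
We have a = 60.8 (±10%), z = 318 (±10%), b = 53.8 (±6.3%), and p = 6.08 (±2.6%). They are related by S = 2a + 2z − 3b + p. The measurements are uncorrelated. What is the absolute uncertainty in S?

65.5

For a sum/difference, combine absolute errors in quadrature:
  (2·δa)² = 148;  (2·δz)² = 4040;  (3·δb)² = 103;  (δp)² = 0.0250
δS = √(4300) = 65.5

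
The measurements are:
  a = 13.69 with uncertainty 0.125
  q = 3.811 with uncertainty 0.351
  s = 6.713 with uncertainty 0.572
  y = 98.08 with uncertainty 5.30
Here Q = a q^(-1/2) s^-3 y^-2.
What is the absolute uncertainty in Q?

For a monomial Q ∝ a, q^(-1/2), s^-3, y^-2, fractional errors add in quadrature:
  (1·δa/a)² = (1×0.00913)² = 8.34e-05;  (−½·δq/q)² = (-0.5×0.0921)² = 0.00212;  (-3·δs/s)² = (-3×0.0852)² = 0.0653;  (-2·δy/y)² = (-2×0.0540)² = 0.0117
δQ/Q = √(0.0792) = 0.281
Q = 2.41e-06, so δQ = 0.281 × 2.41e-06 = 6.78e-07.

6.78e-07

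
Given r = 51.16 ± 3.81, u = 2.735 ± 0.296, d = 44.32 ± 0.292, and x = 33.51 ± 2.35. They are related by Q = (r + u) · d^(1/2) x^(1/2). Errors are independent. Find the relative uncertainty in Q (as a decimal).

Let w = r + u = 53.89. δw = √(δr² + δu²) = √(14.5 + 0.0876) = 3.82, so δw/w = 0.0709.
Q is then a monomial in w, d, x:
δQ/Q = √((δw/w)² + (½·δd/d)² + (½·δx/x)²) = √(0.00503 + 1.09e-05 + 0.00123) = 0.0792

0.0792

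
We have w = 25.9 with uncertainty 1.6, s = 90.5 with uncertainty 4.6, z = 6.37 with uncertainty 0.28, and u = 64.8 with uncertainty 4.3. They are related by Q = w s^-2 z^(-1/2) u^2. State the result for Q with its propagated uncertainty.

5.26 ± 0.945

Each factor contributes (exponent × relative error)² to (δQ/Q)²:
  (1·δw/w)² = (1×0.0618)² = 0.00382;  (-2·δs/s)² = (-2×0.0508)² = 0.0103;  (−½·δz/z)² = (-0.5×0.0440)² = 0.000483;  (2·δu/u)² = (2×0.0664)² = 0.0176
δQ/Q = √(0.0322) = 0.180
Q = 5.26, so δQ = 0.180 × 5.26 = 0.945.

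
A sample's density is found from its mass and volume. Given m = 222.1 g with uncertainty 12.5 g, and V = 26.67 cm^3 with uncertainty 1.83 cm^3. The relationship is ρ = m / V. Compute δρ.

0.739 g/cm^3

Relative error in a monomial: (δρ/ρ)² = Σ (nᵢ · δxᵢ/xᵢ)².
  (1·δm/m)² = (1×0.0563)² = 0.00317;  (-1·δV/V)² = (-1×0.0686)² = 0.00471
δρ/ρ = √(0.00788) = 0.0887
ρ = 8.328 g/cm^3, so δρ = 0.0887 × 8.328 = 0.739 g/cm^3.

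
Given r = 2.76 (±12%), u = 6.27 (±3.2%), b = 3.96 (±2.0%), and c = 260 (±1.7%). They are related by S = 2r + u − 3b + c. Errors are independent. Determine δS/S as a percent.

1.72%

Each term contributes (cᵢ δxᵢ)² to (δS)²:
  (2·δr)² = 0.439;  (δu)² = 0.0403;  (3·δb)² = 0.0565;  (δc)² = 19.5
δS = √(20.1) = 4.48
S = 260, so δS/S = 4.48/260 = 0.0172.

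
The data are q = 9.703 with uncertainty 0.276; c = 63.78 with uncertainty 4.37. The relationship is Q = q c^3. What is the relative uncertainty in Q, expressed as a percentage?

20.8%

Products/powers → add relative errors in quadrature, weighted by exponent:
  (1·δq/q)² = (1×0.0284)² = 0.000809;  (3·δc/c)² = (3×0.0685)² = 0.0423
δQ/Q = √(0.0431) = 0.208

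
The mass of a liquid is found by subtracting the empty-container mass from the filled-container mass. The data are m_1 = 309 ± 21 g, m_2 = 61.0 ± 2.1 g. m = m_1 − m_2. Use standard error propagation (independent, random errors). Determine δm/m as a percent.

m is a linear combination, so absolute uncertainties add in quadrature:
  (δm_1)² = 441;  (δm_2)² = 4.41
δm = √(445) = 21.1 g
m = 248 g, so δm/m = 21.1/248 = 0.0851.

8.51%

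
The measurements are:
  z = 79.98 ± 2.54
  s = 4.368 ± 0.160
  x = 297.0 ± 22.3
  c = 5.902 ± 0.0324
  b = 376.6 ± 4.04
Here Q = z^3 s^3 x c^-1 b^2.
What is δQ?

5.03e+13

Each factor contributes (exponent × relative error)² to (δQ/Q)²:
  (3·δz/z)² = (3×0.0318)² = 0.00908;  (3·δs/s)² = (3×0.0366)² = 0.0121;  (1·δx/x)² = (1×0.0751)² = 0.00564;  (-1·δc/c)² = (-1×0.00549)² = 3.01e-05;  (2·δb/b)² = (2×0.0107)² = 0.000460
δQ/Q = √(0.0273) = 0.165
Q = 3.043e+14, so δQ = 0.165 × 3.043e+14 = 5.03e+13.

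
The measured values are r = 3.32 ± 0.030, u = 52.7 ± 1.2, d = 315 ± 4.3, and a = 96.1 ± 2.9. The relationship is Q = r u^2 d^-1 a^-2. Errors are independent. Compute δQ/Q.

0.0774

Relative error in a monomial: (δQ/Q)² = Σ (nᵢ · δxᵢ/xᵢ)².
  (1·δr/r)² = (1×0.00904)² = 8.17e-05;  (2·δu/u)² = (2×0.0228)² = 0.00207;  (-1·δd/d)² = (-1×0.0137)² = 0.000186;  (-2·δa/a)² = (-2×0.0302)² = 0.00364
δQ/Q = √(0.00598) = 0.0774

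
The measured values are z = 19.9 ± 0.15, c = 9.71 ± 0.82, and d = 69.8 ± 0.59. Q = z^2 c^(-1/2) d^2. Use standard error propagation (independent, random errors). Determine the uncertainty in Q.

Each factor contributes (exponent × relative error)² to (δQ/Q)²:
  (2·δz/z)² = (2×0.00754)² = 0.000227;  (−½·δc/c)² = (-0.5×0.0844)² = 0.00178;  (2·δd/d)² = (2×0.00845)² = 0.000286
δQ/Q = √(0.00230) = 0.0479
Q = 6.19e+05, so δQ = 0.0479 × 6.19e+05 = 29700.

29700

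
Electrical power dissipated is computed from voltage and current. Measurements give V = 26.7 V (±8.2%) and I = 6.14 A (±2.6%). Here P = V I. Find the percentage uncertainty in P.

8.60%

For a monomial P ∝ V, I, fractional errors add in quadrature:
  (1·δV/V)² = (1×0.0820)² = 0.00672;  (1·δI/I)² = (1×0.0260)² = 0.000676
δP/P = √(0.00740) = 0.0860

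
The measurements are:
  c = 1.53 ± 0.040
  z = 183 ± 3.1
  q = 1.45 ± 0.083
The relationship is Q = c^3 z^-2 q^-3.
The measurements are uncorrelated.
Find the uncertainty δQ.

6.73e-06

Since Q is a product/quotient, work with relative uncertainties:
  (3·δc/c)² = (3×0.0261)² = 0.00615;  (-2·δz/z)² = (-2×0.0169)² = 0.00115;  (-3·δq/q)² = (-3×0.0572)² = 0.0295
δQ/Q = √(0.0368) = 0.192
Q = 3.51e-05, so δQ = 0.192 × 3.51e-05 = 6.73e-06.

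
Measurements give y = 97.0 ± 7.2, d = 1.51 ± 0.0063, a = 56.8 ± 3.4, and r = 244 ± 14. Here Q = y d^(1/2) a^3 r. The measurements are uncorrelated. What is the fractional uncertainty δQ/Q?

0.203

Since Q is a product/quotient, work with relative uncertainties:
  (1·δy/y)² = (1×0.0742)² = 0.00551;  (½·δd/d)² = (0.5×0.00417)² = 4.35e-06;  (3·δa/a)² = (3×0.0599)² = 0.0322;  (1·δr/r)² = (1×0.0574)² = 0.00329
δQ/Q = √(0.0411) = 0.203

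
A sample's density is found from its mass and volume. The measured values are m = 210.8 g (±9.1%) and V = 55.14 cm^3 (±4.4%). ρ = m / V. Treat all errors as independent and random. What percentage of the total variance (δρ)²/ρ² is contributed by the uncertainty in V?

18.9%

(δρ/ρ)² = (1·δm/m)² + (-1·δV/V)²
  m term: (1×0.0910)² = 0.00828
  V term: (-1×0.0440)² = 0.00194
Total = 0.0102. Share from V = 0.00194/0.0102 = 0.189.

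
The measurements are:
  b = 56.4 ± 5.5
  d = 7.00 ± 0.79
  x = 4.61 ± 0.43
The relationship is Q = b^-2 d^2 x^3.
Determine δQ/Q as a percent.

Q is a product of powers, so relative uncertainties combine in quadrature:
  (-2·δb/b)² = (-2×0.0975)² = 0.0380;  (2·δd/d)² = (2×0.113)² = 0.0509;  (3·δx/x)² = (3×0.0933)² = 0.0783
δQ/Q = √(0.167) = 0.409

40.9%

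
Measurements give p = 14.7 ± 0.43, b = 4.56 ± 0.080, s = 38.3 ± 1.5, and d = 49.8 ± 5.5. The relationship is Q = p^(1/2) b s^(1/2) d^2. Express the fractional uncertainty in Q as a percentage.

Q is a product of powers, so relative uncertainties combine in quadrature:
  (½·δp/p)² = (0.5×0.0293)² = 0.000214;  (1·δb/b)² = (1×0.0175)² = 0.000308;  (½·δs/s)² = (0.5×0.0392)² = 0.000383;  (2·δd/d)² = (2×0.110)² = 0.0488
δQ/Q = √(0.0497) = 0.223

22.3%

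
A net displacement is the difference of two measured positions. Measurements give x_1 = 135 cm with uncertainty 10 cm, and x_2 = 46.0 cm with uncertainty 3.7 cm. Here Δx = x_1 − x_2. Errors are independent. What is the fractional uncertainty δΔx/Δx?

Sums and differences: (δΔx)² = Σ (cᵢ δxᵢ)².
  (δx_1)² = 100;  (δx_2)² = 13.7
δΔx = √(114) = 10.7 cm
Δx = 89.0 cm, so δΔx/Δx = 10.7/89.0 = 0.120.

0.120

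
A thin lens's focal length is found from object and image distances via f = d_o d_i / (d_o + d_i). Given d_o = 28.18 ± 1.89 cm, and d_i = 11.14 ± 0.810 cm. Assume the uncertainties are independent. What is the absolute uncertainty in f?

0.443 cm

∂f/∂d_o = (d_i/(d_o+d_i))² = 0.0803;  ∂f/∂d_i = (d_o/(d_o+d_i))² = 0.514
δf = √((∂f/∂d_o · δd_o)² + (∂f/∂d_i · δd_i)²) = √(0.0230 + 0.173) = 0.443 cm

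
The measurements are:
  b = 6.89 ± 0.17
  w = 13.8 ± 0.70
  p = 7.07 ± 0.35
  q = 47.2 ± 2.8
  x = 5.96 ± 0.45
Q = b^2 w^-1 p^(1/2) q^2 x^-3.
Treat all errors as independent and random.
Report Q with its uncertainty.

96.3 ± 25.6

Since Q is a product/quotient, work with relative uncertainties:
  (2·δb/b)² = (2×0.0247)² = 0.00244;  (-1·δw/w)² = (-1×0.0507)² = 0.00257;  (½·δp/p)² = (0.5×0.0495)² = 0.000613;  (2·δq/q)² = (2×0.0593)² = 0.0141;  (-3·δx/x)² = (-3×0.0755)² = 0.0513
δQ/Q = √(0.0710) = 0.266
Q = 96.3, so δQ = 0.266 × 96.3 = 25.6.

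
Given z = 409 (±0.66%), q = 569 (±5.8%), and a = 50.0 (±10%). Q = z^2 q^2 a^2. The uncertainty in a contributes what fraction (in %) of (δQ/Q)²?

74.6%

(δQ/Q)² = (2·δz/z)² + (2·δq/q)² + (2·δa/a)²
  z term: (2×0.00660)² = 0.000174
  q term: (2×0.0580)² = 0.0135
  a term: (2×0.100)² = 0.0400
Total = 0.0536. Share from a = 0.0400/0.0536 = 0.746.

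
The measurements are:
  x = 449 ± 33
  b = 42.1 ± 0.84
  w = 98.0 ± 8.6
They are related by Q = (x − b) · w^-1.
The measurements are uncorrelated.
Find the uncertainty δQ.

Let u = x − b = 407. δu = √(δx² + δb²) = √(1090 + 0.706) = 33.0, so δu/u = 0.0811.
Q is then a monomial in u, w:
δQ/Q = √((δu/u)² + (-1·δw/w)²) = √(0.00658 + 0.00770) = 0.120
Q = 4.15, so δQ = 0.120 × 4.15 = 0.496.

0.496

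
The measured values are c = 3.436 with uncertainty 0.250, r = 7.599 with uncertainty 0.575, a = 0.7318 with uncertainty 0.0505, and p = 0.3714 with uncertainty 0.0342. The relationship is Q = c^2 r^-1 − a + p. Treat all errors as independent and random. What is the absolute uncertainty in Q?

0.262

Let w = c^2·r^-1 = 1.554. δw/w = √((2·δc/c)² + (-1·δr/r)²) = √(0.0212 + 0.00573) = 0.164, so δw = 0.255.
Q = w − a + p: δQ = √(δw² + δa² + δp²) = √(0.0649 + 0.00255 + 0.00117) = 0.262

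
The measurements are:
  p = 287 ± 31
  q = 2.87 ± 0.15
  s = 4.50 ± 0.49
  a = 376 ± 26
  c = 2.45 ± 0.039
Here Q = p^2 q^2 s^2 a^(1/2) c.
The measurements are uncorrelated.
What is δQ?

Products/powers → add relative errors in quadrature, weighted by exponent:
  (2·δp/p)² = (2×0.108)² = 0.0467;  (2·δq/q)² = (2×0.0523)² = 0.0109;  (2·δs/s)² = (2×0.109)² = 0.0474;  (½·δa/a)² = (0.5×0.0691)² = 0.00120;  (1·δc/c)² = (1×0.0159)² = 0.000253
δQ/Q = √(0.106) = 0.326
Q = 6.53e+08, so δQ = 0.326 × 6.53e+08 = 2.13e+08.

2.13e+08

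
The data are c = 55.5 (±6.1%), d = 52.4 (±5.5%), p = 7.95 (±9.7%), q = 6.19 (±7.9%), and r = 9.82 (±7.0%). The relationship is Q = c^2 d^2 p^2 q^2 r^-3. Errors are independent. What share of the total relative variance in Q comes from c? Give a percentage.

(δQ/Q)² = (2·δc/c)² + (2·δd/d)² + (2·δp/p)² + (2·δq/q)² + (-3·δr/r)²
  c term: (2×0.0610)² = 0.0149
  d term: (2×0.0550)² = 0.0121
  p term: (2×0.0970)² = 0.0376
  q term: (2×0.0790)² = 0.0250
  r term: (-3×0.0700)² = 0.0441
Total = 0.134. Share from c = 0.0149/0.134 = 0.111.

11.1%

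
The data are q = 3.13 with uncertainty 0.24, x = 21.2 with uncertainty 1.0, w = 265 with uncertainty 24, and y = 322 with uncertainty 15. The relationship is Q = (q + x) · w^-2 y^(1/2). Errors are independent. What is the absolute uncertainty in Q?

Let u = q + x = 24.3. δu = √(δq² + δx²) = √(0.0576 + 1.00) = 1.03, so δu/u = 0.0423.
Q is then a monomial in u, w, y:
δQ/Q = √((δu/u)² + (-2·δw/w)² + (½·δy/y)²) = √(0.00179 + 0.0328 + 0.000543) = 0.187
Q = 0.00622, so δQ = 0.187 × 0.00622 = 0.00117.

0.00117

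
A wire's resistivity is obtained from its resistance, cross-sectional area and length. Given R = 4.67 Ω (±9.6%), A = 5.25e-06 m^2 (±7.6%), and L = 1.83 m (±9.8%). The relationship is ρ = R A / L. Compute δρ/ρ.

Relative error in a monomial: (δρ/ρ)² = Σ (nᵢ · δxᵢ/xᵢ)².
  (1·δR/R)² = (1×0.0960)² = 0.00922;  (1·δA/A)² = (1×0.0760)² = 0.00578;  (-1·δL/L)² = (-1×0.0980)² = 0.00960
δρ/ρ = √(0.0246) = 0.157

0.157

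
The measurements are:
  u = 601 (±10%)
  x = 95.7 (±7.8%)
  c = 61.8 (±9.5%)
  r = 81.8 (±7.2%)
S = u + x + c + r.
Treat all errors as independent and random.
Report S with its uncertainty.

S is a linear combination, so absolute uncertainties add in quadrature:
  (δu)² = 3610;  (δx)² = 55.7;  (δc)² = 34.5;  (δr)² = 34.7
δS = √(3740) = 61.1
S = 840.

840 ± 61.1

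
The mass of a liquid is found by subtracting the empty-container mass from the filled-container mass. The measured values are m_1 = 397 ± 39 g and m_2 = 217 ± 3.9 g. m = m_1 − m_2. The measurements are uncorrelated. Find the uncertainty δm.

39.2 g

For a sum/difference, combine absolute errors in quadrature:
  (δm_1)² = 1520;  (δm_2)² = 15.2
δm = √(1540) = 39.2 g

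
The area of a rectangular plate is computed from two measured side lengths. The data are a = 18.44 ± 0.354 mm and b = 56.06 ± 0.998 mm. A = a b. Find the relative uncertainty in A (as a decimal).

Products/powers → add relative errors in quadrature, weighted by exponent:
  (1·δa/a)² = (1×0.0192)² = 0.000369;  (1·δb/b)² = (1×0.0178)² = 0.000317
δA/A = √(0.000685) = 0.0262

0.0262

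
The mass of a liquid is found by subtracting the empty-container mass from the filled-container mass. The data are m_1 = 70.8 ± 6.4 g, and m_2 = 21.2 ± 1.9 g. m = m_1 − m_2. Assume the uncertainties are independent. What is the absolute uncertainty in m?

6.68 g

For a sum/difference, combine absolute errors in quadrature:
  (δm_1)² = 41.0;  (δm_2)² = 3.61
δm = √(44.6) = 6.68 g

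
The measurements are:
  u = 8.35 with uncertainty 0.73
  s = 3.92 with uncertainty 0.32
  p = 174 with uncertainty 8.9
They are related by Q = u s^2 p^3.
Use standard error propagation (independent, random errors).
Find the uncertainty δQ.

Each factor contributes (exponent × relative error)² to (δQ/Q)²:
  (1·δu/u)² = (1×0.0874)² = 0.00764;  (2·δs/s)² = (2×0.0816)² = 0.0267;  (3·δp/p)² = (3×0.0511)² = 0.0235
δQ/Q = √(0.0578) = 0.241
Q = 6.76e+08, so δQ = 0.241 × 6.76e+08 = 1.63e+08.

1.63e+08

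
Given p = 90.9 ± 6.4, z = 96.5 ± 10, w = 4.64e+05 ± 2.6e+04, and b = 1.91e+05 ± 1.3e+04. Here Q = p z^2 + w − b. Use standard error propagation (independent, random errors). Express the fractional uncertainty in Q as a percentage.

16.8%

Let h = p·z^2 = 8.46e+05. δh/h = √((1·δp/p)² + (2·δz/z)²) = √(0.00496 + 0.0430) = 0.219, so δh = 1.85e+05.
Q = h + w − b: δQ = √(δh² + δw² + δb²) = √(3.43e+10 + 6.76e+08 + 1.69e+08) = 1.88e+05
Q = 1.12e+06, so δQ/Q = 1.88e+05/1.12e+06 = 0.168.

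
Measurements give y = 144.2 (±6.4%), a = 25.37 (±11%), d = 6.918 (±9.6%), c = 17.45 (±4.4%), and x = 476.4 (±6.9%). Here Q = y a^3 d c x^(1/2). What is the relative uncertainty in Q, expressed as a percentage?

35.4%

For a monomial Q ∝ y, a^3, d, c, x^(1/2), fractional errors add in quadrature:
  (1·δy/y)² = (1×0.0640)² = 0.00410;  (3·δa/a)² = (3×0.110)² = 0.109;  (1·δd/d)² = (1×0.0960)² = 0.00922;  (1·δc/c)² = (1×0.0440)² = 0.00194;  (½·δx/x)² = (0.5×0.0690)² = 0.00119
δQ/Q = √(0.125) = 0.354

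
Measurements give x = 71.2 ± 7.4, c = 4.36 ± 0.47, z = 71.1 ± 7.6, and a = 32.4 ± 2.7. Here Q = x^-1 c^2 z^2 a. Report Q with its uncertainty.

43700 ± 14500

For a monomial Q ∝ x^-1, c^2, z^2, a, fractional errors add in quadrature:
  (-1·δx/x)² = (-1×0.104)² = 0.0108;  (2·δc/c)² = (2×0.108)² = 0.0465;  (2·δz/z)² = (2×0.107)² = 0.0457;  (1·δa/a)² = (1×0.0833)² = 0.00694
δQ/Q = √(0.110) = 0.332
Q = 43700, so δQ = 0.332 × 43700 = 14500.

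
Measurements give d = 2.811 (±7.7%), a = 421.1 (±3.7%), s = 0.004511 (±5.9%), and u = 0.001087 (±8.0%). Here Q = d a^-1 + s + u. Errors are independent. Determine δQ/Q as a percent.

5.18%

Let p = d·a^-1 = 0.006675. δp/p = √((1·δd/d)² + (-1·δa/a)²) = √(0.00593 + 0.00137) = 0.0854, so δp = 0.000570.
Q = p + s + u: δQ = √(δp² + δs² + δu²) = √(3.25e-07 + 7.08e-08 + 7.56e-09) = 0.000635
Q = 0.01227, so δQ/Q = 0.000635/0.01227 = 0.0518.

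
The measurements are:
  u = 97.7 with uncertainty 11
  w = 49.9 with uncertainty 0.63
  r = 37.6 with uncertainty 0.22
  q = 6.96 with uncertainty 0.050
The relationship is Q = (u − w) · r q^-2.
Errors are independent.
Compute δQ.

Let h = u − w = 47.8. δh = √(δu² + δw²) = √(121 + 0.397) = 11.0, so δh/h = 0.231.
Q is then a monomial in h, r, q:
δQ/Q = √((δh/h)² + (1·δr/r)² + (-2·δq/q)²) = √(0.0531 + 3.42e-05 + 0.000206) = 0.231
Q = 37.1, so δQ = 0.231 × 37.1 = 8.57.

8.57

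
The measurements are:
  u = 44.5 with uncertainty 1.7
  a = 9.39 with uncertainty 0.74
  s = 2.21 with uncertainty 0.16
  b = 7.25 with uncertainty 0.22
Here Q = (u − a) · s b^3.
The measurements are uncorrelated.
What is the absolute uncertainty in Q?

3780

Let w = u − a = 35.1. δw = √(δu² + δa²) = √(2.89 + 0.548) = 1.85, so δw/w = 0.0528.
Q is then a monomial in w, s, b:
δQ/Q = √((δw/w)² + (1·δs/s)² + (3·δb/b)²) = √(0.00279 + 0.00524 + 0.00829) = 0.128
Q = 29600, so δQ = 0.128 × 29600 = 3780.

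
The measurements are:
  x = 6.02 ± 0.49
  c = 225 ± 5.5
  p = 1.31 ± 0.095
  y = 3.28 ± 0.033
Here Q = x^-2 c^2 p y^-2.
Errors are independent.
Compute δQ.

Products/powers → add relative errors in quadrature, weighted by exponent:
  (-2·δx/x)² = (-2×0.0814)² = 0.0265;  (2·δc/c)² = (2×0.0244)² = 0.00239;  (1·δp/p)² = (1×0.0725)² = 0.00526;  (-2·δy/y)² = (-2×0.0101)² = 0.000405
δQ/Q = √(0.0346) = 0.186
Q = 170, so δQ = 0.186 × 170 = 31.6.

31.6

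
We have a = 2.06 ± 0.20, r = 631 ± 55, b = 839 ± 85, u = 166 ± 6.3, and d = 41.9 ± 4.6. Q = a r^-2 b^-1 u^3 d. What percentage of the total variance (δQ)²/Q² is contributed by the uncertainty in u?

17.3%

(δQ/Q)² = (1·δa/a)² + (-2·δr/r)² + (-1·δb/b)² + (3·δu/u)² + (1·δd/d)²
  a term: (1×0.0971)² = 0.00943
  r term: (-2×0.0872)² = 0.0304
  b term: (-1×0.101)² = 0.0103
  u term: (3×0.0380)² = 0.0130
  d term: (1×0.110)² = 0.0121
Total = 0.0751. Share from u = 0.0130/0.0751 = 0.173.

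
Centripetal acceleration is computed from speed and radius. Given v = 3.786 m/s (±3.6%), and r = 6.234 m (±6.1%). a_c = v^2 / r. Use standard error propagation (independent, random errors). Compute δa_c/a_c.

0.0944

Relative error in a monomial: (δa_c/a_c)² = Σ (nᵢ · δxᵢ/xᵢ)².
  (2·δv/v)² = (2×0.0360)² = 0.00518;  (-1·δr/r)² = (-1×0.0610)² = 0.00372
δa_c/a_c = √(0.00891) = 0.0944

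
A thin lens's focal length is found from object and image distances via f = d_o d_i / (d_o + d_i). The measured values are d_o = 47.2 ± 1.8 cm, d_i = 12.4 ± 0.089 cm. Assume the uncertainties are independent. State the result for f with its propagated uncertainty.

9.82 ± 0.0958 cm

∂f/∂d_o = (d_i/(d_o+d_i))² = 0.0433;  ∂f/∂d_i = (d_o/(d_o+d_i))² = 0.627
δf = √((∂f/∂d_o · δd_o)² + (∂f/∂d_i · δd_i)²) = √(0.00607 + 0.00312) = 0.0958 cm
f = 9.82 cm.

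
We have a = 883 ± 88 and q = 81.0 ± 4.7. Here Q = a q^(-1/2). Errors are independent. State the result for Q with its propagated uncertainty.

For a monomial Q ∝ a, q^(-1/2), fractional errors add in quadrature:
  (1·δa/a)² = (1×0.0997)² = 0.00993;  (−½·δq/q)² = (-0.5×0.0580)² = 0.000842
δQ/Q = √(0.0108) = 0.104
Q = 98.1, so δQ = 0.104 × 98.1 = 10.2.

98.1 ± 10.2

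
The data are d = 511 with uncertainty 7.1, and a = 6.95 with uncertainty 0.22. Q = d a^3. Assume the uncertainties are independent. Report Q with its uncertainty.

Since Q is a product/quotient, work with relative uncertainties:
  (1·δd/d)² = (1×0.0139)² = 0.000193;  (3·δa/a)² = (3×0.0317)² = 0.00902
δQ/Q = √(0.00921) = 0.0960
Q = 1.72e+05, so δQ = 0.0960 × 1.72e+05 = 16500.

(1.72 ± 0.165) × 10^5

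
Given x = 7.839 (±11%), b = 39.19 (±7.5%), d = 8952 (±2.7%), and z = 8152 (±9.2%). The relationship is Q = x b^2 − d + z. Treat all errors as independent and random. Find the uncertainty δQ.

2370

Let p = x·b^2 = 12040. δp/p = √((1·δx/x)² + (2·δb/b)²) = √(0.0121 + 0.0225) = 0.186, so δp = 2240.
Q = p − d + z: δQ = √(δp² + δd² + δz²) = √(5.02e+06 + 58400 + 5.62e+05) = 2370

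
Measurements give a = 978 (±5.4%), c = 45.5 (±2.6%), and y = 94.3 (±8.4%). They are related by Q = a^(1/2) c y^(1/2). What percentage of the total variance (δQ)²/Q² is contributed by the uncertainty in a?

23.0%

(δQ/Q)² = (½·δa/a)² + (1·δc/c)² + (½·δy/y)²
  a term: (0.5×0.0540)² = 0.000729
  c term: (1×0.0260)² = 0.000676
  y term: (0.5×0.0840)² = 0.00176
Total = 0.00317. Share from a = 0.000729/0.00317 = 0.230.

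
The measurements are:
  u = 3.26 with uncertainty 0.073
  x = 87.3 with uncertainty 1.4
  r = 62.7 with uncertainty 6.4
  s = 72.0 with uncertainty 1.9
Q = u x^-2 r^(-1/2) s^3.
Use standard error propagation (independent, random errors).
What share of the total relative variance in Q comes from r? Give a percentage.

(δQ/Q)² = (1·δu/u)² + (-2·δx/x)² + (−½·δr/r)² + (3·δs/s)²
  u term: (1×0.0224)² = 0.000501
  x term: (-2×0.0160)² = 0.00103
  r term: (-0.5×0.102)² = 0.00260
  s term: (3×0.0264)² = 0.00627
Total = 0.0104. Share from r = 0.00260/0.0104 = 0.250.

25.0%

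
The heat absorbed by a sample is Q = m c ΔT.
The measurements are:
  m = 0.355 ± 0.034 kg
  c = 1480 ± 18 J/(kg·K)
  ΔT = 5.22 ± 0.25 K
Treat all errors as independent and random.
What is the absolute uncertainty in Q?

296 J

Products/powers → add relative errors in quadrature, weighted by exponent:
  (1·δm/m)² = (1×0.0958)² = 0.00917;  (1·δc/c)² = (1×0.0122)² = 0.000148;  (1·δΔT/ΔT)² = (1×0.0479)² = 0.00229
δQ/Q = √(0.0116) = 0.108
Q = 2740 J, so δQ = 0.108 × 2740 = 296 J.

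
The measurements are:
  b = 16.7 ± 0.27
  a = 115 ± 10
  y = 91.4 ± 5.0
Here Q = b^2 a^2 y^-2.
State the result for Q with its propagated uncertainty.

Since Q is a product/quotient, work with relative uncertainties:
  (2·δb/b)² = (2×0.0162)² = 0.00105;  (2·δa/a)² = (2×0.0870)² = 0.0302;  (-2·δy/y)² = (-2×0.0547)² = 0.0120
δQ/Q = √(0.0433) = 0.208
Q = 442, so δQ = 0.208 × 442 = 91.8.

442 ± 91.8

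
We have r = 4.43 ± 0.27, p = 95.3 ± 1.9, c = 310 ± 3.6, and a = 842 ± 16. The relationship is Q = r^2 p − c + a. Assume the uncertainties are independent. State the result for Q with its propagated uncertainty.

Let w = r^2·p = 1870. δw/w = √((2·δr/r)² + (1·δp/p)²) = √(0.0149 + 0.000397) = 0.124, so δw = 231.
Q = w − c + a: δQ = √(δw² + δc² + δa²) = √(53400 + 13.0 + 256) = 232
Q = 2400.

2400 ± 232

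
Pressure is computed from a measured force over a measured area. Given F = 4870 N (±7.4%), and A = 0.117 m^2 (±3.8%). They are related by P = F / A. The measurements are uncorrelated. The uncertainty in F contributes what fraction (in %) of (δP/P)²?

79.1%

(δP/P)² = (1·δF/F)² + (-1·δA/A)²
  F term: (1×0.0740)² = 0.00548
  A term: (-1×0.0380)² = 0.00144
Total = 0.00692. Share from F = 0.00548/0.00692 = 0.791.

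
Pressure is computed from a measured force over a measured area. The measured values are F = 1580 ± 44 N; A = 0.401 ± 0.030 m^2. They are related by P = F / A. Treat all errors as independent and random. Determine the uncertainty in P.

P is a product of powers, so relative uncertainties combine in quadrature:
  (1·δF/F)² = (1×0.0278)² = 0.000776;  (-1·δA/A)² = (-1×0.0748)² = 0.00560
δP/P = √(0.00637) = 0.0798
P = 3940 Pa, so δP = 0.0798 × 3940 = 315 Pa.

315 Pa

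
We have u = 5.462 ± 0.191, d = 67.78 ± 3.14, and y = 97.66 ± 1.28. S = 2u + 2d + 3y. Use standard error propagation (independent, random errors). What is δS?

Each term contributes (cᵢ δxᵢ)² to (δS)²:
  (2·δu)² = 0.146;  (2·δd)² = 39.4;  (3·δy)² = 14.7
δS = √(54.3) = 7.37

7.37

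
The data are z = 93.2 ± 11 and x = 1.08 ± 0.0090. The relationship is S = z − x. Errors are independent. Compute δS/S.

0.119

Each term contributes (cᵢ δxᵢ)² to (δS)²:
  (δz)² = 121;  (δx)² = 8.1e-05
δS = √(121) = 11.0
S = 92.1, so δS/S = 11.0/92.1 = 0.119.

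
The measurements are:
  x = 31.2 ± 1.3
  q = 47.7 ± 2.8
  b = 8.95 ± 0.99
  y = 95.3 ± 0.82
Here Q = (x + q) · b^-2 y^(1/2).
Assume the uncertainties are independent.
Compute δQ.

2.16

Let u = x + q = 78.9. δu = √(δx² + δq²) = √(1.69 + 7.84) = 3.09, so δu/u = 0.0391.
Q is then a monomial in u, b, y:
δQ/Q = √((δu/u)² + (-2·δb/b)² + (½·δy/y)²) = √(0.00153 + 0.0489 + 1.85e-05) = 0.225
Q = 9.62, so δQ = 0.225 × 9.62 = 2.16.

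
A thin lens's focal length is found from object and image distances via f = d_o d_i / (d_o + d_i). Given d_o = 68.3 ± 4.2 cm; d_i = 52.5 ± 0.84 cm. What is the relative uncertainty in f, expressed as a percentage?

∂f/∂d_o = (d_i/(d_o+d_i))² = 0.189;  ∂f/∂d_i = (d_o/(d_o+d_i))² = 0.320
δf = √((∂f/∂d_o · δd_o)² + (∂f/∂d_i · δd_i)²) = √(0.629 + 0.0721) = 0.838 cm
f = 29.7 cm, so δf/f = 0.838/29.7 = 0.0282.

2.82%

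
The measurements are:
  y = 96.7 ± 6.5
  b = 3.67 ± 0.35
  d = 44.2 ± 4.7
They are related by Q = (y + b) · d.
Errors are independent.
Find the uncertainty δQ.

553

Let u = y + b = 100. δu = √(δy² + δb²) = √(42.2 + 0.122) = 6.51, so δu/u = 0.0649.
Q is then a monomial in u, d:
δQ/Q = √((δu/u)² + (1·δd/d)²) = √(0.00421 + 0.0113) = 0.125
Q = 4440, so δQ = 0.125 × 4440 = 553.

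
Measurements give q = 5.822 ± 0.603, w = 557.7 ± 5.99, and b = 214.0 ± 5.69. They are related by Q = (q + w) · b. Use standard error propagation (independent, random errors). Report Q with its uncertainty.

Let u = q + w = 563.5. δu = √(δq² + δw²) = √(0.364 + 35.9) = 6.02, so δu/u = 0.0107.
Q is then a monomial in u, b:
δQ/Q = √((δu/u)² + (1·δb/b)²) = √(0.000114 + 0.000707) = 0.0287
Q = 120600, so δQ = 0.0287 × 120600 = 3460.

120600 ± 3460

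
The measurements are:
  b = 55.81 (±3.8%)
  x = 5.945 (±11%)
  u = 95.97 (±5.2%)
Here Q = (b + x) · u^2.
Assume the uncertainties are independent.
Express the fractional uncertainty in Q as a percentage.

Let w = b + x = 61.76. δw = √(δb² + δx²) = √(4.50 + 0.428) = 2.22, so δw/w = 0.0359.
Q is then a monomial in w, u:
δQ/Q = √((δw/w)² + (2·δu/u)²) = √(0.00129 + 0.0108) = 0.110

11.0%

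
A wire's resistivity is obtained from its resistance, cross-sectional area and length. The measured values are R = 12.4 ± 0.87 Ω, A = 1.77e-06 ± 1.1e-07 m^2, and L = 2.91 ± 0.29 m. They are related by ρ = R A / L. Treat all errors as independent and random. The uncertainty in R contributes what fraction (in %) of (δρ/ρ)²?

(δρ/ρ)² = (1·δR/R)² + (1·δA/A)² + (-1·δL/L)²
  R term: (1×0.0702)² = 0.00492
  A term: (1×0.0621)² = 0.00386
  L term: (-1×0.0997)² = 0.00993
Total = 0.0187. Share from R = 0.00492/0.0187 = 0.263.

26.3%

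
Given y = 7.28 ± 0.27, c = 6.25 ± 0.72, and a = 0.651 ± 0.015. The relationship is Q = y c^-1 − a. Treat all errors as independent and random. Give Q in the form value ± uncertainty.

Let p = y·c^-1 = 1.16. δp/p = √((1·δy/y)² + (-1·δc/c)²) = √(0.00138 + 0.0133) = 0.121, so δp = 0.141.
Q = p − a: δQ = √(δp² + δa²) = √(0.0199 + 0.000225) = 0.142
Q = 0.514.

0.514 ± 0.142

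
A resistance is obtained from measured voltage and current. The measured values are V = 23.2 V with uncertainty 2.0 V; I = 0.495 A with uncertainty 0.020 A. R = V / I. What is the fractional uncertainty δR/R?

Each factor contributes (exponent × relative error)² to (δR/R)²:
  (1·δV/V)² = (1×0.0862)² = 0.00743;  (-1·δI/I)² = (-1×0.0404)² = 0.00163
δR/R = √(0.00906) = 0.0952

0.0952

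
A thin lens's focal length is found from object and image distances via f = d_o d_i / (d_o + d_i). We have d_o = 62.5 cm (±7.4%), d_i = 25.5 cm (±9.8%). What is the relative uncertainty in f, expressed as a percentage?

7.28%

∂f/∂d_o = (d_i/(d_o+d_i))² = 0.0840;  ∂f/∂d_i = (d_o/(d_o+d_i))² = 0.504
δf = √((∂f/∂d_o · δd_o)² + (∂f/∂d_i · δd_i)²) = √(0.151 + 1.59) = 1.32 cm
f = 18.1 cm, so δf/f = 1.32/18.1 = 0.0728.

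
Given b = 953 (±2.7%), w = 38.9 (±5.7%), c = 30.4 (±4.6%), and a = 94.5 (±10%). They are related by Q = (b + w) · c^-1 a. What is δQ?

Let u = b + w = 992. δu = √(δb² + δw²) = √(662 + 4.92) = 25.8, so δu/u = 0.0260.
Q is then a monomial in u, c, a:
δQ/Q = √((δu/u)² + (-1·δc/c)² + (1·δa/a)²) = √(0.000678 + 0.00212 + 0.0100) = 0.113
Q = 3080, so δQ = 0.113 × 3080 = 349.

349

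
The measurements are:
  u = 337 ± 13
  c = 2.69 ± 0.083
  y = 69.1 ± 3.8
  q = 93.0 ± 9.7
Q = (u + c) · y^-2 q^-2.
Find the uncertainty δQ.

Let w = u + c = 340. δw = √(δu² + δc²) = √(169 + 0.00689) = 13.0, so δw/w = 0.0383.
Q is then a monomial in w, y, q:
δQ/Q = √((δw/w)² + (-2·δy/y)² + (-2·δq/q)²) = √(0.00146 + 0.0121 + 0.0435) = 0.239
Q = 8.23e-06, so δQ = 0.239 × 8.23e-06 = 1.97e-06.

1.97e-06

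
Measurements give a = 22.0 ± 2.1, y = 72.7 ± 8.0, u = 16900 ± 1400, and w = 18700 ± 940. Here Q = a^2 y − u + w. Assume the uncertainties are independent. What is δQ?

Let p = a^2·y = 35200. δp/p = √((2·δa/a)² + (1·δy/y)²) = √(0.0364 + 0.0121) = 0.220, so δp = 7750.
Q = p − u + w: δQ = √(δp² + δu² + δw²) = √(6.01e+07 + 1.96e+06 + 8.84e+05) = 7930

7930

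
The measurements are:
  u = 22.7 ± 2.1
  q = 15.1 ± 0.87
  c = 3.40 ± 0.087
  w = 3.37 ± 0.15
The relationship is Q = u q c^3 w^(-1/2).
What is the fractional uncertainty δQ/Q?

Relative error in a monomial: (δQ/Q)² = Σ (nᵢ · δxᵢ/xᵢ)².
  (1·δu/u)² = (1×0.0925)² = 0.00856;  (1·δq/q)² = (1×0.0576)² = 0.00332;  (3·δc/c)² = (3×0.0256)² = 0.00589;  (−½·δw/w)² = (-0.5×0.0445)² = 0.000495
δQ/Q = √(0.0183) = 0.135

0.135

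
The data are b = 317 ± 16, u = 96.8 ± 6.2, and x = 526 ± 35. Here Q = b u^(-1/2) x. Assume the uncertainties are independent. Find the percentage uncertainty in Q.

8.94%

Products/powers → add relative errors in quadrature, weighted by exponent:
  (1·δb/b)² = (1×0.0505)² = 0.00255;  (−½·δu/u)² = (-0.5×0.0640)² = 0.00103;  (1·δx/x)² = (1×0.0665)² = 0.00443
δQ/Q = √(0.00800) = 0.0894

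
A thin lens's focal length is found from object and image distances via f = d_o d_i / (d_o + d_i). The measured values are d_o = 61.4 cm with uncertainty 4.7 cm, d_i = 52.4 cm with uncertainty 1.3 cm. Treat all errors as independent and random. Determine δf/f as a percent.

∂f/∂d_o = (d_i/(d_o+d_i))² = 0.212;  ∂f/∂d_i = (d_o/(d_o+d_i))² = 0.291
δf = √((∂f/∂d_o · δd_o)² + (∂f/∂d_i · δd_i)²) = √(0.993 + 0.143) = 1.07 cm
f = 28.3 cm, so δf/f = 1.07/28.3 = 0.0377.

3.77%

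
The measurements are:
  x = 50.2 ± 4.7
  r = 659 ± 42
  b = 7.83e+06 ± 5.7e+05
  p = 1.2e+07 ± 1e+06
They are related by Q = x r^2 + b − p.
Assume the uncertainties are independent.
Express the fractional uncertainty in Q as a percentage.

20.6%

Let w = x·r^2 = 2.18e+07. δw/w = √((1·δx/x)² + (2·δr/r)²) = √(0.00877 + 0.0162) = 0.158, so δw = 3.45e+06.
Q = w + b − p: δQ = √(δw² + δb² + δp²) = √(1.19e+13 + 3.25e+11 + 1e+12) = 3.63e+06
Q = 1.76e+07, so δQ/Q = 3.63e+06/1.76e+07 = 0.206.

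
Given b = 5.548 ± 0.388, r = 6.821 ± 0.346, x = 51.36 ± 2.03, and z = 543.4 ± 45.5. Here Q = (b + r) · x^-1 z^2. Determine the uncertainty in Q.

Let u = b + r = 12.37. δu = √(δb² + δr²) = √(0.151 + 0.120) = 0.520, so δu/u = 0.0420.
Q is then a monomial in u, x, z:
δQ/Q = √((δu/u)² + (-1·δx/x)² + (2·δz/z)²) = √(0.00177 + 0.00156 + 0.0280) = 0.177
Q = 71110, so δQ = 0.177 × 71110 = 12600.

12600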